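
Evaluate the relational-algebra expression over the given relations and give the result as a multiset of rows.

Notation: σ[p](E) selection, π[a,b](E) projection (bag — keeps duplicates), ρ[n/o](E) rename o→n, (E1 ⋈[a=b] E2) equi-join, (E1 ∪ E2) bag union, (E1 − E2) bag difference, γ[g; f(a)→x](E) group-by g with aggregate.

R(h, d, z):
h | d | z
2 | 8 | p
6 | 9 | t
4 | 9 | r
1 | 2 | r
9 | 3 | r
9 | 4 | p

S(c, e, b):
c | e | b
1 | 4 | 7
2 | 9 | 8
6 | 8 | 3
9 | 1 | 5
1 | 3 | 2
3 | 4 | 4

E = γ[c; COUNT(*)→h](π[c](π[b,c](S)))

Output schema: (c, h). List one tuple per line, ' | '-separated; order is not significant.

Row counts bottom-up:
  S → 6
  π[b,c](S) → 6
  π[c](π[b,c](S)) → 6
  γ[c; COUNT(*)→h](π[c](π[b,c](S))) → 5

== RESULT ==
c | h
1 | 2
2 | 1
3 | 1
6 | 1
9 | 1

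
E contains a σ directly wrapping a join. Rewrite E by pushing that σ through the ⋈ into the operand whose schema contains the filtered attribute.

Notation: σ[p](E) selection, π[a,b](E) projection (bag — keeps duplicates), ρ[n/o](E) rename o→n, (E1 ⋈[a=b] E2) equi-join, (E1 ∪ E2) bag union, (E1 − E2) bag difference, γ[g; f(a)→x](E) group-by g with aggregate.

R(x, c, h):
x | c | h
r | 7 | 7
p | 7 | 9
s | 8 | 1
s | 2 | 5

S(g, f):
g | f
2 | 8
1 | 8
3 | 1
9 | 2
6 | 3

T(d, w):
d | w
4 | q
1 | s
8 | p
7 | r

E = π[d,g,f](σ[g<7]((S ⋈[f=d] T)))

σ filters on g, owned by the left side.
E' = π[d,g,f]((σ[g<7](S) ⋈[f=d] T))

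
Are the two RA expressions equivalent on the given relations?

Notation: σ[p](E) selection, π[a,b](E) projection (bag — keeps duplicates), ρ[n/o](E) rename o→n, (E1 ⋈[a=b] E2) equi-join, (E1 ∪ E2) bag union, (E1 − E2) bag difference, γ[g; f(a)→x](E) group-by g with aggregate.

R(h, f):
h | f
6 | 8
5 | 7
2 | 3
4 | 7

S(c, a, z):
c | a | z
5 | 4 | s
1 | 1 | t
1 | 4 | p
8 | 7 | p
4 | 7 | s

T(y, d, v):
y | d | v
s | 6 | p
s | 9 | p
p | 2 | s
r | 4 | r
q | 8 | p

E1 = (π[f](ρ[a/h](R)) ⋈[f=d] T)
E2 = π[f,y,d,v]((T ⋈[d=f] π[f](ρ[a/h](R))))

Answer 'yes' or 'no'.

E1 stepwise |·|:
  R → 4
  ρ[a/h](R) → 4
  π[f](ρ[a/h](R)) → 4
  T → 5
  (π[f](ρ[a/h](R)) ⋈[f=d] T) → 1
E2 stepwise |·|:
  T → 5
  R → 4
  ρ[a/h](R) → 4
  π[f](ρ[a/h](R)) → 4
  (T ⋈[d=f] π[f](ρ[a/h](R))) → 1
  π[f,y,d,v]((T ⋈[d=f] π[f](ρ[a/h](R)))) → 1

E1 and E2 produce the same multiset:
f | y | d | v
8 | q | 8 | p

yes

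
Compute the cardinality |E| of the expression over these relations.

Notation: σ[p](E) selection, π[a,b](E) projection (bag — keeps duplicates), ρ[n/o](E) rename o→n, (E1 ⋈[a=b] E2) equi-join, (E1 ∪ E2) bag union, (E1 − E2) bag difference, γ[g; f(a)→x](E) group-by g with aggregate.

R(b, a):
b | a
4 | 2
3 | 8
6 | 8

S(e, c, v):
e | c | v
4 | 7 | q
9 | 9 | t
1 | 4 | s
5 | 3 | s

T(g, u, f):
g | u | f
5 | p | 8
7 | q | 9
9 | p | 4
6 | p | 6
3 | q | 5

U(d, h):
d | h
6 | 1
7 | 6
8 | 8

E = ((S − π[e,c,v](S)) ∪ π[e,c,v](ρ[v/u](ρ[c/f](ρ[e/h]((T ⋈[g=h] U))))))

Subexpression sizes:
  S → 4
  S → 4
  π[e,c,v](S) → 4
  (S − π[e,c,v](S)) → 0
  T → 5
  U → 3
  (T ⋈[g=h] U) → 1
  ρ[e/h]((T ⋈[g=h] U)) → 1
  ρ[c/f](ρ[e/h]((T ⋈[g=h] U))) → 1
  ρ[v/u](ρ[c/f](ρ[e/h]((T ⋈[g=h] U)))) → 1
  π[e,c,v](ρ[v/u](ρ[c/f](ρ[e/h]((T ⋈[g=h] U))))) → 1
  ((S − π[e,c,v](S)) ∪ π[e,c,v](ρ[v/u](ρ[c/f](ρ[e/h]((T ⋈[g=h] U)))))) → 1

|E| = 1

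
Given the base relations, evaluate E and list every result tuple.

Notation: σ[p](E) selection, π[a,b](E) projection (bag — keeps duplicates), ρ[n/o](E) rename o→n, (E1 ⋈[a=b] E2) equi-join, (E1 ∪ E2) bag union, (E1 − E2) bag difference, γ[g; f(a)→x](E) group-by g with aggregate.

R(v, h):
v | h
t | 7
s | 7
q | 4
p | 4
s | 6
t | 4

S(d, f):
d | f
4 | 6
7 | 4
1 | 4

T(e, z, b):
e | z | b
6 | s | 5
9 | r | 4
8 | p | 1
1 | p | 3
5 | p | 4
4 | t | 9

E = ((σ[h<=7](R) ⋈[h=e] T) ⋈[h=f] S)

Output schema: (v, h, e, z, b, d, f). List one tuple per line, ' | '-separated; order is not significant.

Row counts bottom-up:
  R → 6
  σ[h<=7](R) → 6
  T → 6
  (σ[h<=7](R) ⋈[h=e] T) → 4
  S → 3
  ((σ[h<=7](R) ⋈[h=e] T) ⋈[h=f] S) → 7

== RESULT ==
v | h | e | z | b | d | f
p | 4 | 4 | t | 9 | 1 | 4
p | 4 | 4 | t | 9 | 7 | 4
q | 4 | 4 | t | 9 | 1 | 4
q | 4 | 4 | t | 9 | 7 | 4
s | 6 | 6 | s | 5 | 4 | 6
t | 4 | 4 | t | 9 | 1 | 4
t | 4 | 4 | t | 9 | 7 | 4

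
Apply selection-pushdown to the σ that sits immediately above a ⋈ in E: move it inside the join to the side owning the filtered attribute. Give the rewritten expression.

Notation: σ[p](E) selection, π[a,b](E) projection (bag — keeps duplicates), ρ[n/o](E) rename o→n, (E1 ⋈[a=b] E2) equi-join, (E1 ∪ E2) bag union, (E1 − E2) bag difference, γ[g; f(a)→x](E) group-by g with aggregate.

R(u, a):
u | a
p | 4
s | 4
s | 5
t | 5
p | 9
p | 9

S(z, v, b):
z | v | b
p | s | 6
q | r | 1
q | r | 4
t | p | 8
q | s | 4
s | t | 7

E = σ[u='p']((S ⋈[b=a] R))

σ filters on u, owned by the right side.
E' = (S ⋈[b=a] σ[u='p'](R))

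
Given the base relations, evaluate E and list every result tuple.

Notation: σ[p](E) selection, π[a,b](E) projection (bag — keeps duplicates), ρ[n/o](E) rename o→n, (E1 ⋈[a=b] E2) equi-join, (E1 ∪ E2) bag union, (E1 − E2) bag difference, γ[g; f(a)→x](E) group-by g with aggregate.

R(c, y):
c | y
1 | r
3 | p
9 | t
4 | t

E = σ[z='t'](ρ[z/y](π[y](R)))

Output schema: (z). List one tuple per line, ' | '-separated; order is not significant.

Stepwise |·|:
  R → 4
  π[y](R) → 4
  ρ[z/y](π[y](R)) → 4
  σ[z='t'](ρ[z/y](π[y](R))) → 2

== RESULT ==
z
t
t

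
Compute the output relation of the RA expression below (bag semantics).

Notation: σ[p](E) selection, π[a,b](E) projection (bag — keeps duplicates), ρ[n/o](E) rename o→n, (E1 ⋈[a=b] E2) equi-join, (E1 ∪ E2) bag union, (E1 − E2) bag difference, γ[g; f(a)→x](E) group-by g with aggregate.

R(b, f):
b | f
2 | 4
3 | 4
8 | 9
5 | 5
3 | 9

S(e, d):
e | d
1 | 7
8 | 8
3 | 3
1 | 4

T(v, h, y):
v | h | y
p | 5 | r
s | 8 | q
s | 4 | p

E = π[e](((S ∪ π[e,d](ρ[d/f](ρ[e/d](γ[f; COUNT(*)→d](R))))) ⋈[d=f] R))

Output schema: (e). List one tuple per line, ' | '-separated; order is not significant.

Stepwise |·|:
  S → 4
  R → 5
  γ[f; COUNT(*)→d](R) → 3
  ρ[e/d](γ[f; COUNT(*)→d](R)) → 3
  ρ[d/f](ρ[e/d](γ[f; COUNT(*)→d](R))) → 3
  π[e,d](ρ[d/f](ρ[e/d](γ[f; COUNT(*)→d](R)))) → 3
  (S ∪ π[e,d](ρ[d/f](ρ[e/d](γ[f; COUNT(*)→d](R))))) → 7
  R → 5
  ((S ∪ π[e,d](ρ[d/f](ρ[e/d](γ[f; COUNT(*)→d](R))))) ⋈[d=f] R) → 7
  π[e](((S ∪ π[e,d](ρ[d/f](ρ[e/d](γ[f; COUNT(*)→d](R))))) ⋈[d=f] R)) → 7

== RESULT ==
e
1
1
1
2
2
2
2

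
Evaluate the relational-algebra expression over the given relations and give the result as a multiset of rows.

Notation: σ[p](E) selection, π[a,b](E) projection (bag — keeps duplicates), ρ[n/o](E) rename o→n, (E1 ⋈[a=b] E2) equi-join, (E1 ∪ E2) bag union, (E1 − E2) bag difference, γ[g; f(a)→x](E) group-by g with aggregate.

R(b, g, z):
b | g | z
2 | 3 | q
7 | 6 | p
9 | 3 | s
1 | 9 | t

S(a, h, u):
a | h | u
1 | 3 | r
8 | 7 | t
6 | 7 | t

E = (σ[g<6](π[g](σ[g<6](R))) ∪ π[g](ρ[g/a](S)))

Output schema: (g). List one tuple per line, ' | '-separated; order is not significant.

Subexpression sizes:
  R → 4
  σ[g<6](R) → 2
  π[g](σ[g<6](R)) → 2
  σ[g<6](π[g](σ[g<6](R))) → 2
  S → 3
  ρ[g/a](S) → 3
  π[g](ρ[g/a](S)) → 3
  (σ[g<6](π[g](σ[g<6](R))) ∪ π[g](ρ[g/a](S))) → 5

== RESULT ==
g
1
3
3
6
8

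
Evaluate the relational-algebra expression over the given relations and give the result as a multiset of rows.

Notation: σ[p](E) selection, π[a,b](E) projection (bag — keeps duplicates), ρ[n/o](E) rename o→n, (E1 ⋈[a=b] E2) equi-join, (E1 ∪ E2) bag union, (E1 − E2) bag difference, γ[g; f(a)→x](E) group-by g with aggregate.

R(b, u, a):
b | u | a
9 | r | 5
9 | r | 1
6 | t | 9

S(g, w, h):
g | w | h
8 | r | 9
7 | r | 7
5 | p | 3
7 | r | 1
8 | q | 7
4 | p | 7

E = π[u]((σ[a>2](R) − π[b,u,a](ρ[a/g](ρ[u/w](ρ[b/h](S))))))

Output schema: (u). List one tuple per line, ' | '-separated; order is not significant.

Stepwise |·|:
  R → 3
  σ[a>2](R) → 2
  S → 6
  ρ[b/h](S) → 6
  ρ[u/w](ρ[b/h](S)) → 6
  ρ[a/g](ρ[u/w](ρ[b/h](S))) → 6
  π[b,u,a](ρ[a/g](ρ[u/w](ρ[b/h](S)))) → 6
  (σ[a>2](R) − π[b,u,a](ρ[a/g](ρ[u/w](ρ[b/h](S))))) → 2
  π[u]((σ[a>2](R) − π[b,u,a](ρ[a/g](ρ[u/w](ρ[b/h](S)))))) → 2

== RESULT ==
u
r
t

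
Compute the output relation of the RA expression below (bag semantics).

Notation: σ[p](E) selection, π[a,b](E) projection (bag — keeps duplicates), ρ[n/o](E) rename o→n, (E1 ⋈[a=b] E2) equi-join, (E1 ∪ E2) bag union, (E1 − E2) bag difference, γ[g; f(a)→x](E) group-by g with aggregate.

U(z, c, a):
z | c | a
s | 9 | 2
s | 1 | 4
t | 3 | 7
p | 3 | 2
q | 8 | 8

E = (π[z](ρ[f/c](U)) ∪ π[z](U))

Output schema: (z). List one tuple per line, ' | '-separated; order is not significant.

Stepwise |·|:
  U → 5
  ρ[f/c](U) → 5
  π[z](ρ[f/c](U)) → 5
  U → 5
  π[z](U) → 5
  (π[z](ρ[f/c](U)) ∪ π[z](U)) → 10

== RESULT ==
z
p
p
q
q
s
s
s
s
t
t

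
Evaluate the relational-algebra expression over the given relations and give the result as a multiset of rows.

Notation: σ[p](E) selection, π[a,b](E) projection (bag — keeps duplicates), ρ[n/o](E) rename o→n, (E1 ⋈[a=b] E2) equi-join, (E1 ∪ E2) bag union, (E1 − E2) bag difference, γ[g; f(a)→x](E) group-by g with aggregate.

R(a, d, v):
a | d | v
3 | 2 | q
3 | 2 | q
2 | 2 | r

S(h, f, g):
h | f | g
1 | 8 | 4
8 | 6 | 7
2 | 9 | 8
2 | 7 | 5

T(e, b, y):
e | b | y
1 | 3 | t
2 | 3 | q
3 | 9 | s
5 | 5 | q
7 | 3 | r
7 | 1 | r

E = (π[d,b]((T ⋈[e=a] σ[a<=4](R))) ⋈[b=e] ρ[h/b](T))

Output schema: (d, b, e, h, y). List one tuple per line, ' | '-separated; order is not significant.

Row counts bottom-up:
  T → 6
  R → 3
  σ[a<=4](R) → 3
  (T ⋈[e=a] σ[a<=4](R)) → 3
  π[d,b]((T ⋈[e=a] σ[a<=4](R))) → 3
  T → 6
  ρ[h/b](T) → 6
  (π[d,b]((T ⋈[e=a] σ[a<=4](R))) ⋈[b=e] ρ[h/b](T)) → 1

== RESULT ==
d | b | e | h | y
2 | 3 | 3 | 9 | s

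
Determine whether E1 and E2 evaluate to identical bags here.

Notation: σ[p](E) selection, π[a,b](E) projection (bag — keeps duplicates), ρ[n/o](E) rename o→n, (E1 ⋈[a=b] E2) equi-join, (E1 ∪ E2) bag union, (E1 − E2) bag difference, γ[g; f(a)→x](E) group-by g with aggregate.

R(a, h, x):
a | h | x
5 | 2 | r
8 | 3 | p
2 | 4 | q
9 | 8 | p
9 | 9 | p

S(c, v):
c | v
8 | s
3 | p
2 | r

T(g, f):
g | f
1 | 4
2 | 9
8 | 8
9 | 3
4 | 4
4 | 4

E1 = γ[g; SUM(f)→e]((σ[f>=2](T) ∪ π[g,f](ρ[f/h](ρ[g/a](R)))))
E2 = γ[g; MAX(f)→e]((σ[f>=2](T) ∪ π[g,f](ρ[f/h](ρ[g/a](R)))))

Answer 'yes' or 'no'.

E1 stepwise |·|:
  T → 6
  σ[f>=2](T) → 6
  R → 5
  ρ[g/a](R) → 5
  ρ[f/h](ρ[g/a](R)) → 5
  π[g,f](ρ[f/h](ρ[g/a](R))) → 5
  (σ[f>=2](T) ∪ π[g,f](ρ[f/h](ρ[g/a](R)))) → 11
  γ[g; SUM(f)→e]((σ[f>=2](T) ∪ π[g,f](ρ[f/h](ρ[g/a](R))))) → 6
E2 stepwise |·|:
  T → 6
  σ[f>=2](T) → 6
  R → 5
  ρ[g/a](R) → 5
  ρ[f/h](ρ[g/a](R)) → 5
  π[g,f](ρ[f/h](ρ[g/a](R))) → 5
  (σ[f>=2](T) ∪ π[g,f](ρ[f/h](ρ[g/a](R)))) → 11
  γ[g; MAX(f)→e]((σ[f>=2](T) ∪ π[g,f](ρ[f/h](ρ[g/a](R))))) → 6

E1 result:
g | e
1 | 4
2 | 13
4 | 8
5 | 2
8 | 11
9 | 20
E2 result:
g | e
1 | 4
2 | 9
4 | 4
5 | 2
8 | 8
9 | 9
Witness: (4, 4) appears 0× in E1 but 1× in E2.

no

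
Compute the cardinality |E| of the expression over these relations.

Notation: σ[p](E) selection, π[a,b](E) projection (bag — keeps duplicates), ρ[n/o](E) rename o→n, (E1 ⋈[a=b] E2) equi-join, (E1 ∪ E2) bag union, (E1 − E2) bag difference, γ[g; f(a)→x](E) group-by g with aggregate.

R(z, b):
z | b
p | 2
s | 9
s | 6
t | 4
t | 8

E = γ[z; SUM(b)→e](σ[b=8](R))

Subexpression sizes:
  R → 5
  σ[b=8](R) → 1
  γ[z; SUM(b)→e](σ[b=8](R)) → 1

|E| = 1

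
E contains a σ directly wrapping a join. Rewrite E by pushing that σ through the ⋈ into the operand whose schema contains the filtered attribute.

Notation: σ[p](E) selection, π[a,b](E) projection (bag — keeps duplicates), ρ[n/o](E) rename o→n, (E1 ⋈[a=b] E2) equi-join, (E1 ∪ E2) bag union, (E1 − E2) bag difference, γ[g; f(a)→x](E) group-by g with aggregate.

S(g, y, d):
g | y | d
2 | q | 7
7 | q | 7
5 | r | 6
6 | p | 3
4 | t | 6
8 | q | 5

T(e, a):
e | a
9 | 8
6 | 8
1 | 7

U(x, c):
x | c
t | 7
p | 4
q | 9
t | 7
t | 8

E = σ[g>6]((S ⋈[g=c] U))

σ filters on g, owned by the left side.
E' = (σ[g>6](S) ⋈[g=c] U)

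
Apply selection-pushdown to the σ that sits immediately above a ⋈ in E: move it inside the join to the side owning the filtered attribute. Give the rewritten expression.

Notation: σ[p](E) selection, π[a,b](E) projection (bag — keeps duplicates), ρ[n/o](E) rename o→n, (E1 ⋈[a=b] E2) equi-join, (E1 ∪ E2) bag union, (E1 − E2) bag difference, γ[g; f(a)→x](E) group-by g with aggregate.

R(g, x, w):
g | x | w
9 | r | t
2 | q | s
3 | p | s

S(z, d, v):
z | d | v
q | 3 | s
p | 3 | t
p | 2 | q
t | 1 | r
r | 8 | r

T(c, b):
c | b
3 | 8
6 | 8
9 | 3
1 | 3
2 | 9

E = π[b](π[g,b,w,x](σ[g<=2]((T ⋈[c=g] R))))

σ filters on g, owned by the right side.
E' = π[b](π[g,b,w,x]((T ⋈[c=g] σ[g<=2](R))))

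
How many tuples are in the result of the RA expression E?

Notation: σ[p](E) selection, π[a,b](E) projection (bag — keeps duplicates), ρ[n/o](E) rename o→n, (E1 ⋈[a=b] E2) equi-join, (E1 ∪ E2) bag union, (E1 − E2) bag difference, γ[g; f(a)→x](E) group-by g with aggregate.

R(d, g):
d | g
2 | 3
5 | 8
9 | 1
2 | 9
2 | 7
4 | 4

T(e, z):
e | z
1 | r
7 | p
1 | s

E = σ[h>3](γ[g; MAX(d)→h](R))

Subexpression sizes:
  R → 6
  γ[g; MAX(d)→h](R) → 6
  σ[h>3](γ[g; MAX(d)→h](R)) → 3

|E| = 3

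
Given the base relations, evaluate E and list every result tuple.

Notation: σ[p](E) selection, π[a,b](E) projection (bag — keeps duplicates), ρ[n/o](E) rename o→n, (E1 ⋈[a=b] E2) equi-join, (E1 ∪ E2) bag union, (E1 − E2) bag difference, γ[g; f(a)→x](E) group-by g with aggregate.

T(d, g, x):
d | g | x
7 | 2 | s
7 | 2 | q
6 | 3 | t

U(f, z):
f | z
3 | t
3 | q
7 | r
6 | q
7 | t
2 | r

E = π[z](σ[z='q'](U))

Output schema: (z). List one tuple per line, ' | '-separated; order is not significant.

Row counts bottom-up:
  U → 6
  σ[z='q'](U) → 2
  π[z](σ[z='q'](U)) → 2

== RESULT ==
z
q
q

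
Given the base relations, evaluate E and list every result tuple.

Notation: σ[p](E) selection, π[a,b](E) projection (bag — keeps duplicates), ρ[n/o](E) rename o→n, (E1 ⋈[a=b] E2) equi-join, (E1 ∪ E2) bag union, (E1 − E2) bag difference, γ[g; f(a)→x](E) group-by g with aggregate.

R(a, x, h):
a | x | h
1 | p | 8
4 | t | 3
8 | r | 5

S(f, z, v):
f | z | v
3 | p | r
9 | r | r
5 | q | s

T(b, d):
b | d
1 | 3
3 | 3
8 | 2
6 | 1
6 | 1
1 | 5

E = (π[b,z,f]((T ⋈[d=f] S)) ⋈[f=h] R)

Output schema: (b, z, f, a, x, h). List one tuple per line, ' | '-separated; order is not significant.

Row counts bottom-up:
  T → 6
  S → 3
  (T ⋈[d=f] S) → 3
  π[b,z,f]((T ⋈[d=f] S)) → 3
  R → 3
  (π[b,z,f]((T ⋈[d=f] S)) ⋈[f=h] R) → 3

== RESULT ==
b | z | f | a | x | h
1 | p | 3 | 4 | t | 3
1 | q | 5 | 8 | r | 5
3 | p | 3 | 4 | t | 3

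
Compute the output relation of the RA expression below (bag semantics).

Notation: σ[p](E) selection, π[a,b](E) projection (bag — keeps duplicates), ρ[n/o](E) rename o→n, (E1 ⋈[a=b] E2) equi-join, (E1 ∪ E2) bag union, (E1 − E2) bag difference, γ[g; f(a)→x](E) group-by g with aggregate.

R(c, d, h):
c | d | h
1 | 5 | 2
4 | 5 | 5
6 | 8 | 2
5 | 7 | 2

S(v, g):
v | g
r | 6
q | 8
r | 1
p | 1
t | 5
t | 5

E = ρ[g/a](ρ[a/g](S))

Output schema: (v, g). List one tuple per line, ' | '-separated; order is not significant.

Stepwise |·|:
  S → 6
  ρ[a/g](S) → 6
  ρ[g/a](ρ[a/g](S)) → 6

== RESULT ==
v | g
p | 1
q | 8
r | 1
r | 6
t | 5
t | 5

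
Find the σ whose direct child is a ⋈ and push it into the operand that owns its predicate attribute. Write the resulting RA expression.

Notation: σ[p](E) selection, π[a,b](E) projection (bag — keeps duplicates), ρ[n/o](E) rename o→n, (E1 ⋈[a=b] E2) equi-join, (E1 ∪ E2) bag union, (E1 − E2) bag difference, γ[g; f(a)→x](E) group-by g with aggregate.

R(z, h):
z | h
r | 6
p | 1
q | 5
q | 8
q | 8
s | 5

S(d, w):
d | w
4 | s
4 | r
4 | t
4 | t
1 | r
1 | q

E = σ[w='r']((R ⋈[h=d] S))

σ filters on w, owned by the right side.
E' = (R ⋈[h=d] σ[w='r'](S))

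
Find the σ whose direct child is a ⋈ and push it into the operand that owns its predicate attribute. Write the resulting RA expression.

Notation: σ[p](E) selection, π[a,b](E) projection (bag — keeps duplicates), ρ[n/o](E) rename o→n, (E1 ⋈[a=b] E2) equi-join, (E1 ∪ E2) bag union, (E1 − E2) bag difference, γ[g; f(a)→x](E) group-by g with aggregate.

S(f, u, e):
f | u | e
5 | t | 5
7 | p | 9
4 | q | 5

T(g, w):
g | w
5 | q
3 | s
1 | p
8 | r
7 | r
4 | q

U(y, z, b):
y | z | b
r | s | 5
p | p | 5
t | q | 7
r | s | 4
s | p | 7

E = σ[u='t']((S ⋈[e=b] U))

σ filters on u, owned by the left side.
E' = (σ[u='t'](S) ⋈[e=b] U)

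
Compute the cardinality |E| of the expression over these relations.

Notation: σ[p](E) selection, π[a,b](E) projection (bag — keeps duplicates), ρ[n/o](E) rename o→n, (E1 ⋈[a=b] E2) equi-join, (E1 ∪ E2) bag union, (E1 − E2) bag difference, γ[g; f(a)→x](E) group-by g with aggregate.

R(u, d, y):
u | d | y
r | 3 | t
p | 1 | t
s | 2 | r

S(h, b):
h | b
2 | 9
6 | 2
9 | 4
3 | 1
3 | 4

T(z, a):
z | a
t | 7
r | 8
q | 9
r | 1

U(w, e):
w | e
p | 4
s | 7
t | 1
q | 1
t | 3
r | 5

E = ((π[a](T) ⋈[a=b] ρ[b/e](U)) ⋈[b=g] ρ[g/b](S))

Subexpression sizes:
  T → 4
  π[a](T) → 4
  U → 6
  ρ[b/e](U) → 6
  (π[a](T) ⋈[a=b] ρ[b/e](U)) → 3
  S → 5
  ρ[g/b](S) → 5
  ((π[a](T) ⋈[a=b] ρ[b/e](U)) ⋈[b=g] ρ[g/b](S)) → 2

|E| = 2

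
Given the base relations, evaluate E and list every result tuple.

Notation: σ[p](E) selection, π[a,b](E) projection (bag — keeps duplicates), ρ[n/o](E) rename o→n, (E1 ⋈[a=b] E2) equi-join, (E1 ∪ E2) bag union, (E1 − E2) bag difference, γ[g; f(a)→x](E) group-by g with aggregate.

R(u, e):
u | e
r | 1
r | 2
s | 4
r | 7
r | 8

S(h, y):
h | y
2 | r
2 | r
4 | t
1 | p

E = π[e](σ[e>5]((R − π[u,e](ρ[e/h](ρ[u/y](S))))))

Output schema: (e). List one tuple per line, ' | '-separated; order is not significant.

Subexpression sizes:
  R → 5
  S → 4
  ρ[u/y](S) → 4
  ρ[e/h](ρ[u/y](S)) → 4
  π[u,e](ρ[e/h](ρ[u/y](S))) → 4
  (R − π[u,e](ρ[e/h](ρ[u/y](S)))) → 4
  σ[e>5]((R − π[u,e](ρ[e/h](ρ[u/y](S))))) → 2
  π[e](σ[e>5]((R − π[u,e](ρ[e/h](ρ[u/y](S)))))) → 2

== RESULT ==
e
7
8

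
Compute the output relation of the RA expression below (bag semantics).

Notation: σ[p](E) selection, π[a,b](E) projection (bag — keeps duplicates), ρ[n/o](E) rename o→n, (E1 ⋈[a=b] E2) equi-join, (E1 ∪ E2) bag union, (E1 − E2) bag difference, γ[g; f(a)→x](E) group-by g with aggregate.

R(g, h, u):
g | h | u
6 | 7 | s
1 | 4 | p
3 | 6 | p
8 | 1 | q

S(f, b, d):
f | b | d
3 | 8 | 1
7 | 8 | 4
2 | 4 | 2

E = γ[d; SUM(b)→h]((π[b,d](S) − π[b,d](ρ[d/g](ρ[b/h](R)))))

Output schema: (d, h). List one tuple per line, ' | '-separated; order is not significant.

Row counts bottom-up:
  S → 3
  π[b,d](S) → 3
  R → 4
  ρ[b/h](R) → 4
  ρ[d/g](ρ[b/h](R)) → 4
  π[b,d](ρ[d/g](ρ[b/h](R))) → 4
  (π[b,d](S) − π[b,d](ρ[d/g](ρ[b/h](R)))) → 3
  γ[d; SUM(b)→h]((π[b,d](S) − π[b,d](ρ[d/g](ρ[b/h](R))))) → 3

== RESULT ==
d | h
1 | 8
2 | 4
4 | 8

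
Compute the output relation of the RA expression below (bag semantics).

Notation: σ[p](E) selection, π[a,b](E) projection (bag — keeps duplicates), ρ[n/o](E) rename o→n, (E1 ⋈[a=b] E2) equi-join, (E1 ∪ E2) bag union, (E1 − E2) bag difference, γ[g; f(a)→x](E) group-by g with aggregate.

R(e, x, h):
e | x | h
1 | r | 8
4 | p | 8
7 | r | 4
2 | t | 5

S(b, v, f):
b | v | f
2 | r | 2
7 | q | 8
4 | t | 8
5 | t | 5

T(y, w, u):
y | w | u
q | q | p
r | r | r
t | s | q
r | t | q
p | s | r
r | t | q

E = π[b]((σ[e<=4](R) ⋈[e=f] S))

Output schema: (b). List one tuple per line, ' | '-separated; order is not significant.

Per-node cardinality:
  R → 4
  σ[e<=4](R) → 3
  S → 4
  (σ[e<=4](R) ⋈[e=f] S) → 1
  π[b]((σ[e<=4](R) ⋈[e=f] S)) → 1

== RESULT ==
b
2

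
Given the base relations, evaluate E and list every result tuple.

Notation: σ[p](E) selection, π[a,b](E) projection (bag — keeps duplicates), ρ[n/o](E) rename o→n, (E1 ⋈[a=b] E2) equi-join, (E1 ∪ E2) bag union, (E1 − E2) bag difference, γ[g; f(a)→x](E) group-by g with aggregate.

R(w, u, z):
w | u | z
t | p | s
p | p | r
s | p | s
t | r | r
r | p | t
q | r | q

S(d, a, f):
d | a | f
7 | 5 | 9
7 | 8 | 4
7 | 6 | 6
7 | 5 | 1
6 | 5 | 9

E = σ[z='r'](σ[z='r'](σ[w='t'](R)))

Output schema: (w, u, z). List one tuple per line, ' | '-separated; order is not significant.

Row counts bottom-up:
  R → 6
  σ[w='t'](R) → 2
  σ[z='r'](σ[w='t'](R)) → 1
  σ[z='r'](σ[z='r'](σ[w='t'](R))) → 1

== RESULT ==
w | u | z
t | r | r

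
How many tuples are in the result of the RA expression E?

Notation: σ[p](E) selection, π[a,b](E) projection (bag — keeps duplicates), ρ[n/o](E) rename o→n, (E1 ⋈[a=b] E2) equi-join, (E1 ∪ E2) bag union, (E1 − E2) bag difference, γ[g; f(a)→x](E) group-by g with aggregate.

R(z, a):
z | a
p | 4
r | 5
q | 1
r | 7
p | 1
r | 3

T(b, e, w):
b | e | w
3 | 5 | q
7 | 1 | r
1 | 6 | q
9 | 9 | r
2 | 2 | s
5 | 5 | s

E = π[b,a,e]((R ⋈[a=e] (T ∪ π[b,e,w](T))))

Per-node cardinality:
  R → 6
  T → 6
  T → 6
  π[b,e,w](T) → 6
  (T ∪ π[b,e,w](T)) → 12
  (R ⋈[a=e] (T ∪ π[b,e,w](T))) → 8
  π[b,a,e]((R ⋈[a=e] (T ∪ π[b,e,w](T)))) → 8

|E| = 8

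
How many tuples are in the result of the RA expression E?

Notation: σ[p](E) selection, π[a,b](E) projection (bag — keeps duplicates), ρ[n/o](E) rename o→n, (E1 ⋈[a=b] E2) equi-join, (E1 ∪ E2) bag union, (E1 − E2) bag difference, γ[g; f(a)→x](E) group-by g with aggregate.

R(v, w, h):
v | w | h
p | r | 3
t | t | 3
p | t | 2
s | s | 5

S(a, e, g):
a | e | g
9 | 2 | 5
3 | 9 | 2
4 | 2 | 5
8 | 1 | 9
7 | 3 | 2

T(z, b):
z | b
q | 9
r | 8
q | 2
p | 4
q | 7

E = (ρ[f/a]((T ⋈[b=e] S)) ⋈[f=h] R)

Row counts bottom-up:
  T → 5
  S → 5
  (T ⋈[b=e] S) → 3
  ρ[f/a]((T ⋈[b=e] S)) → 3
  R → 4
  (ρ[f/a]((T ⋈[b=e] S)) ⋈[f=h] R) → 2

|E| = 2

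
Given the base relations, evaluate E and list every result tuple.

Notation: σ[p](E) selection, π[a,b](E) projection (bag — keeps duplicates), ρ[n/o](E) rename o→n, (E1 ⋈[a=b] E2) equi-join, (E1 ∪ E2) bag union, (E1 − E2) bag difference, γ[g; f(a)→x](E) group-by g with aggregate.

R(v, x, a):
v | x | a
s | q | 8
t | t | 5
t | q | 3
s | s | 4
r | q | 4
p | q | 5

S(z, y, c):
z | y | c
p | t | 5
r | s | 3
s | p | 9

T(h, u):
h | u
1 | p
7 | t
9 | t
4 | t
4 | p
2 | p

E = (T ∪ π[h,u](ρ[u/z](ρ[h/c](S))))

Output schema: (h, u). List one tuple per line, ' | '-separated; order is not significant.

Row counts bottom-up:
  T → 6
  S → 3
  ρ[h/c](S) → 3
  ρ[u/z](ρ[h/c](S)) → 3
  π[h,u](ρ[u/z](ρ[h/c](S))) → 3
  (T ∪ π[h,u](ρ[u/z](ρ[h/c](S)))) → 9

== RESULT ==
h | u
1 | p
2 | p
3 | r
4 | p
4 | t
5 | p
7 | t
9 | s
9 | t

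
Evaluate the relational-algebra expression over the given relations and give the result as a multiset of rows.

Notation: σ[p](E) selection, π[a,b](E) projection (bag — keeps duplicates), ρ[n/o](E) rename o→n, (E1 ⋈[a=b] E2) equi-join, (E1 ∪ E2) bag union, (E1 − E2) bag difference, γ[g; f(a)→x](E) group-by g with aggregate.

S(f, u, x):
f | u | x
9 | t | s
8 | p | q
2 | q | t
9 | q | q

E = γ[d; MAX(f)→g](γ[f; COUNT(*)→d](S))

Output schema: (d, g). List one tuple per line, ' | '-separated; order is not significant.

Row counts bottom-up:
  S → 4
  γ[f; COUNT(*)→d](S) → 3
  γ[d; MAX(f)→g](γ[f; COUNT(*)→d](S)) → 2

== RESULT ==
d | g
1 | 8
2 | 9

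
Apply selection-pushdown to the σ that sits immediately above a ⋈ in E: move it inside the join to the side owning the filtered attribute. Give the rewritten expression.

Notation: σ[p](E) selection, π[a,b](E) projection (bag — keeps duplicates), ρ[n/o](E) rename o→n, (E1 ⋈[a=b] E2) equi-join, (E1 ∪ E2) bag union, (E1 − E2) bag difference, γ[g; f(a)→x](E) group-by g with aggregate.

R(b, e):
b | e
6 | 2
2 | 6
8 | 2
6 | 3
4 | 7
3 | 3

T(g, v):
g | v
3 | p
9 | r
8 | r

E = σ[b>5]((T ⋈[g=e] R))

σ filters on b, owned by the right side.
E' = (T ⋈[g=e] σ[b>5](R))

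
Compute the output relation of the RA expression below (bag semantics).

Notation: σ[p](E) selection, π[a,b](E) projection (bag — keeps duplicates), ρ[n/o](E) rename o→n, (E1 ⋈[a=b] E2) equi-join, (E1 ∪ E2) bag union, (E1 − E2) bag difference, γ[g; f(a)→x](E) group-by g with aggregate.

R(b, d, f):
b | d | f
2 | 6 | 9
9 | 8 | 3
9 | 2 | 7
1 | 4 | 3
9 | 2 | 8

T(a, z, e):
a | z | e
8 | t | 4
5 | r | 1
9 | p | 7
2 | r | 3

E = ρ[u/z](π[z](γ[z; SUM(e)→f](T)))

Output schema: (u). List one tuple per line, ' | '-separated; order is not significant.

Subexpression sizes:
  T → 4
  γ[z; SUM(e)→f](T) → 3
  π[z](γ[z; SUM(e)→f](T)) → 3
  ρ[u/z](π[z](γ[z; SUM(e)→f](T))) → 3

== RESULT ==
u
p
r
t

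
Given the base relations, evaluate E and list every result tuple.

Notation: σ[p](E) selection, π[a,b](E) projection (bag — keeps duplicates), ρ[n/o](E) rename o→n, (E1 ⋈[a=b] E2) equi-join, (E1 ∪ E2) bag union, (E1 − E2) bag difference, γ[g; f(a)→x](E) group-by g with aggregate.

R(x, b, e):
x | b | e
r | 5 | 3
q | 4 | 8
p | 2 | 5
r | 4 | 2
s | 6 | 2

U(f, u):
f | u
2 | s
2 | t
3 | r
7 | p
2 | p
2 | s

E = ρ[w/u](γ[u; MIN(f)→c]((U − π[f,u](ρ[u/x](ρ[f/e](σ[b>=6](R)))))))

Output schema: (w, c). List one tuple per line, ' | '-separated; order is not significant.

Stepwise |·|:
  U → 6
  R → 5
  σ[b>=6](R) → 1
  ρ[f/e](σ[b>=6](R)) → 1
  ρ[u/x](ρ[f/e](σ[b>=6](R))) → 1
  π[f,u](ρ[u/x](ρ[f/e](σ[b>=6](R)))) → 1
  (U − π[f,u](ρ[u/x](ρ[f/e](σ[b>=6](R))))) → 5
  γ[u; MIN(f)→c]((U − π[f,u](ρ[u/x](ρ[f/e](σ[b>=6](R)))))) → 4
  ρ[w/u](γ[u; MIN(f)→c]((U − π[f,u](ρ[u/x](ρ[f/e](σ[b>=6](R))))))) → 4

== RESULT ==
w | c
p | 2
r | 3
s | 2
t | 2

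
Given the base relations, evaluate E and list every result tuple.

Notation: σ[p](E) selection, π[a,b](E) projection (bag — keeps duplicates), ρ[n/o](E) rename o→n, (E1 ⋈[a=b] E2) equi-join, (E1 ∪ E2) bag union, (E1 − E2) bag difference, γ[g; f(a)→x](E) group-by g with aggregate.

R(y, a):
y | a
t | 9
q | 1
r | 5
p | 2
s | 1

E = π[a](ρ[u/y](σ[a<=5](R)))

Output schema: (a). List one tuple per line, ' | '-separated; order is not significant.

Subexpression sizes:
  R → 5
  σ[a<=5](R) → 4
  ρ[u/y](σ[a<=5](R)) → 4
  π[a](ρ[u/y](σ[a<=5](R))) → 4

== RESULT ==
a
1
1
2
5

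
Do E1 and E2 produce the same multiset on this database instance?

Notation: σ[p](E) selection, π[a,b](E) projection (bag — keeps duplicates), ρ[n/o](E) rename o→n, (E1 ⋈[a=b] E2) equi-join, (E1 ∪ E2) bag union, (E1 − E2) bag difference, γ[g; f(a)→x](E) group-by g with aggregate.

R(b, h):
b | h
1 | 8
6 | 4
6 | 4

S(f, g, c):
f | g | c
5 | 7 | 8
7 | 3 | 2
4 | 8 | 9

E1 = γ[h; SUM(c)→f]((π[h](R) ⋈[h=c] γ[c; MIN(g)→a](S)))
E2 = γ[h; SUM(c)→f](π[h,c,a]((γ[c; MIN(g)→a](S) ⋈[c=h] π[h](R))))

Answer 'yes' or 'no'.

E1 per-node cardinality:
  R → 3
  π[h](R) → 3
  S → 3
  γ[c; MIN(g)→a](S) → 3
  (π[h](R) ⋈[h=c] γ[c; MIN(g)→a](S)) → 1
  γ[h; SUM(c)→f]((π[h](R) ⋈[h=c] γ[c; MIN(g)→a](S))) → 1
E2 per-node cardinality:
  S → 3
  γ[c; MIN(g)→a](S) → 3
  R → 3
  π[h](R) → 3
  (γ[c; MIN(g)→a](S) ⋈[c=h] π[h](R)) → 1
  π[h,c,a]((γ[c; MIN(g)→a](S) ⋈[c=h] π[h](R))) → 1
  γ[h; SUM(c)→f](π[h,c,a]((γ[c; MIN(g)→a](S) ⋈[c=h] π[h](R)))) → 1

E1 and E2 produce the same multiset:
h | f
8 | 8

yes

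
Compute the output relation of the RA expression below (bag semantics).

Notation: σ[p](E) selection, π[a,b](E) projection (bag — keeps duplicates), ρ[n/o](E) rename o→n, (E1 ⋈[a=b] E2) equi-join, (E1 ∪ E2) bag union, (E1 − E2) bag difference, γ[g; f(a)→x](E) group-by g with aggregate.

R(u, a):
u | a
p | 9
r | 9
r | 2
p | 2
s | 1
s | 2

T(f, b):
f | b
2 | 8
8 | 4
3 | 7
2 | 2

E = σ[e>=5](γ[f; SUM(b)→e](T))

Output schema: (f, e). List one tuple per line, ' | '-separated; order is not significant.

Per-node cardinality:
  T → 4
  γ[f; SUM(b)→e](T) → 3
  σ[e>=5](γ[f; SUM(b)→e](T)) → 2

== RESULT ==
f | e
2 | 10
3 | 7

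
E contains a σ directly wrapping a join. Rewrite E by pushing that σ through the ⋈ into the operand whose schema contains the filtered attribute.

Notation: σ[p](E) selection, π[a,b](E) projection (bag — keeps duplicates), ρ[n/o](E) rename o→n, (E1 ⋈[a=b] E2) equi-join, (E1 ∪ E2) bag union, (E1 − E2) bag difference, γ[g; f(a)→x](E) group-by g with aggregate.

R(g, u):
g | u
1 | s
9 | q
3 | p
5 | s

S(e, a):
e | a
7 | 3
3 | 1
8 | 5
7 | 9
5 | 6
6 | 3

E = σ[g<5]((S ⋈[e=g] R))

σ filters on g, owned by the right side.
E' = (S ⋈[e=g] σ[g<5](R))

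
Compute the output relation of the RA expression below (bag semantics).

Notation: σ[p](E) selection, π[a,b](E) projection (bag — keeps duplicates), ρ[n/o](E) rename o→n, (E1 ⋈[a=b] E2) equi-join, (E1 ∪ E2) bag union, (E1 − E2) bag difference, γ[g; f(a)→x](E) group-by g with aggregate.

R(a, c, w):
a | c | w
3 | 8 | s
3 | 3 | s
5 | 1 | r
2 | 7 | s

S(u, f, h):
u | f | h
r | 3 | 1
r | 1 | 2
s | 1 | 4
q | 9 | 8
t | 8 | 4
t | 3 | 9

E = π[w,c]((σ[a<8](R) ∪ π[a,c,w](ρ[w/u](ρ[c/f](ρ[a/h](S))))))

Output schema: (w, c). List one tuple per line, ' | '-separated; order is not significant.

Row counts bottom-up:
  R → 4
  σ[a<8](R) → 4
  S → 6
  ρ[a/h](S) → 6
  ρ[c/f](ρ[a/h](S)) → 6
  ρ[w/u](ρ[c/f](ρ[a/h](S))) → 6
  π[a,c,w](ρ[w/u](ρ[c/f](ρ[a/h](S)))) → 6
  (σ[a<8](R) ∪ π[a,c,w](ρ[w/u](ρ[c/f](ρ[a/h](S))))) → 10
  π[w,c]((σ[a<8](R) ∪ π[a,c,w](ρ[w/u](ρ[c/f](ρ[a/h](S)))))) → 10

== RESULT ==
w | c
q | 9
r | 1
r | 1
r | 3
s | 1
s | 3
s | 7
s | 8
t | 3
t | 8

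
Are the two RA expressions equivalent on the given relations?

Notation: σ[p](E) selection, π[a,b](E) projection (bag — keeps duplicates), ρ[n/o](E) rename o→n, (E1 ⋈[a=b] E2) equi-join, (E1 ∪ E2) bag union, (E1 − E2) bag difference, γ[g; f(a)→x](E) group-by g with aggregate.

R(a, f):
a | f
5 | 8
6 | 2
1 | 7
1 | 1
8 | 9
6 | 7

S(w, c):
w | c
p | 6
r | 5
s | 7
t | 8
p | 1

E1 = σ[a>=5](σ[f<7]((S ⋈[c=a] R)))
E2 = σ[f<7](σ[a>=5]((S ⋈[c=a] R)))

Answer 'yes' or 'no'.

E1 per-node cardinality:
  S → 5
  R → 6
  (S ⋈[c=a] R) → 6
  σ[f<7]((S ⋈[c=a] R)) → 2
  σ[a>=5](σ[f<7]((S ⋈[c=a] R))) → 1
E2 per-node cardinality:
  S → 5
  R → 6
  (S ⋈[c=a] R) → 6
  σ[a>=5]((S ⋈[c=a] R)) → 4
  σ[f<7](σ[a>=5]((S ⋈[c=a] R))) → 1

E1 and E2 produce the same multiset:
w | c | a | f
p | 6 | 6 | 2

yes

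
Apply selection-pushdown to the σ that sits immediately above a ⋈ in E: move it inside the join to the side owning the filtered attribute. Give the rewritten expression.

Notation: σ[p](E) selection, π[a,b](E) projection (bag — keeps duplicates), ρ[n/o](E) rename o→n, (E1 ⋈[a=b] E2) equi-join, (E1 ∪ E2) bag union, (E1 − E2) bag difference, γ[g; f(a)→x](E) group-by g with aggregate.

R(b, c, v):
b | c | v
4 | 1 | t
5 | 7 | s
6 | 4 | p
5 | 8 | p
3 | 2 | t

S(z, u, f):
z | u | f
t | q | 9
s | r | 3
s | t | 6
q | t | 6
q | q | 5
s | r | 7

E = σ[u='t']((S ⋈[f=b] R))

σ filters on u, owned by the left side.
E' = (σ[u='t'](S) ⋈[f=b] R)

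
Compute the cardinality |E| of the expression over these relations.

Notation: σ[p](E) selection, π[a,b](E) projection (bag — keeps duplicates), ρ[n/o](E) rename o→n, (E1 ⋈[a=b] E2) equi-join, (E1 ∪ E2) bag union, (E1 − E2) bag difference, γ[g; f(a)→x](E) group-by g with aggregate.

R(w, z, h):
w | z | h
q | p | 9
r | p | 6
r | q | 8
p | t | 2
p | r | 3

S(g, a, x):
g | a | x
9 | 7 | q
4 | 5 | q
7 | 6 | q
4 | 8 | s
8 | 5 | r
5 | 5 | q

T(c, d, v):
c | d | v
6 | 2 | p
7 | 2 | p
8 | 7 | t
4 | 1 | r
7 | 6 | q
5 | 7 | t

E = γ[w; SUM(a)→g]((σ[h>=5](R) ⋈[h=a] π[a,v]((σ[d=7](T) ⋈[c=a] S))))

Stepwise |·|:
  R → 5
  σ[h>=5](R) → 3
  T → 6
  σ[d=7](T) → 2
  S → 6
  (σ[d=7](T) ⋈[c=a] S) → 4
  π[a,v]((σ[d=7](T) ⋈[c=a] S)) → 4
  (σ[h>=5](R) ⋈[h=a] π[a,v]((σ[d=7](T) ⋈[c=a] S))) → 1
  γ[w; SUM(a)→g]((σ[h>=5](R) ⋈[h=a] π[a,v]((σ[d=7](T) ⋈[c=a] S)))) → 1

|E| = 1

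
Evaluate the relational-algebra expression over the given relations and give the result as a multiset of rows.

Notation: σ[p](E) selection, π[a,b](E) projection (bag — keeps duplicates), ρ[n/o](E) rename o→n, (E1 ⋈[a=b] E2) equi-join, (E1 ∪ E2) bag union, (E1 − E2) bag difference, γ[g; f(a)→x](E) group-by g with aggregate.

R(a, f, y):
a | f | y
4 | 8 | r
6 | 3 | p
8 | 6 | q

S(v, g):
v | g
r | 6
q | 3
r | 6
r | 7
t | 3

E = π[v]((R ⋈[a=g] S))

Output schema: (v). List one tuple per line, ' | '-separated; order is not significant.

Per-node cardinality:
  R → 3
  S → 5
  (R ⋈[a=g] S) → 2
  π[v]((R ⋈[a=g] S)) → 2

== RESULT ==
v
r
r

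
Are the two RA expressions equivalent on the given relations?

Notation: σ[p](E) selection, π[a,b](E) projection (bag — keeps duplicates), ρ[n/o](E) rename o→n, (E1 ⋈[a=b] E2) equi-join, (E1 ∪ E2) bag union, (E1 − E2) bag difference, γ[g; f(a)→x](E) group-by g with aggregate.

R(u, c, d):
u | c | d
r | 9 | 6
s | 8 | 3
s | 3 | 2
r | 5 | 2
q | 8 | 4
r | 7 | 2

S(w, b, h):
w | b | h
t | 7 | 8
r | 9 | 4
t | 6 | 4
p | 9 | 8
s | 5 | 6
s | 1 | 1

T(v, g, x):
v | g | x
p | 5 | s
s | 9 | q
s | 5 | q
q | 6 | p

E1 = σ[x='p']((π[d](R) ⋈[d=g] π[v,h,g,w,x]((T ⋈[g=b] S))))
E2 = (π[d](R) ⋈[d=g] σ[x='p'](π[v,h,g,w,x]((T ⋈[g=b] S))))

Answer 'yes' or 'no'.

E1 row counts bottom-up:
  R → 6
  π[d](R) → 6
  T → 4
  S → 6
  (T ⋈[g=b] S) → 5
  π[v,h,g,w,x]((T ⋈[g=b] S)) → 5
  (π[d](R) ⋈[d=g] π[v,h,g,w,x]((T ⋈[g=b] S))) → 1
  σ[x='p']((π[d](R) ⋈[d=g] π[v,h,g,w,x]((T ⋈[g=b] S)))) → 1
E2 row counts bottom-up:
  R → 6
  π[d](R) → 6
  T → 4
  S → 6
  (T ⋈[g=b] S) → 5
  π[v,h,g,w,x]((T ⋈[g=b] S)) → 5
  σ[x='p'](π[v,h,g,w,x]((T ⋈[g=b] S))) → 1
  (π[d](R) ⋈[d=g] σ[x='p'](π[v,h,g,w,x]((T ⋈[g=b] S)))) → 1

E1 and E2 produce the same multiset:
d | v | h | g | w | x
6 | q | 4 | 6 | t | p

yes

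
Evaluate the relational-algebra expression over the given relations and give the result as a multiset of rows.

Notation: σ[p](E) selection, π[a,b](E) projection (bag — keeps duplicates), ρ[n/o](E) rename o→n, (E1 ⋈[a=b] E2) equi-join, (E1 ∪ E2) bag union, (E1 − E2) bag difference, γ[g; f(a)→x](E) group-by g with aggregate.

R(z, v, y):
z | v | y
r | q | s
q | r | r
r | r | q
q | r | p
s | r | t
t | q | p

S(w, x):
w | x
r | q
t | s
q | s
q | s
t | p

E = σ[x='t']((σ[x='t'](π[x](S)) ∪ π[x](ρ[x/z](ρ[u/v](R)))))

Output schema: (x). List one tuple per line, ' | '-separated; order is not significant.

Subexpression sizes:
  S → 5
  π[x](S) → 5
  σ[x='t'](π[x](S)) → 0
  R → 6
  ρ[u/v](R) → 6
  ρ[x/z](ρ[u/v](R)) → 6
  π[x](ρ[x/z](ρ[u/v](R))) → 6
  (σ[x='t'](π[x](S)) ∪ π[x](ρ[x/z](ρ[u/v](R)))) → 6
  σ[x='t']((σ[x='t'](π[x](S)) ∪ π[x](ρ[x/z](ρ[u/v](R))))) → 1

== RESULT ==
x
t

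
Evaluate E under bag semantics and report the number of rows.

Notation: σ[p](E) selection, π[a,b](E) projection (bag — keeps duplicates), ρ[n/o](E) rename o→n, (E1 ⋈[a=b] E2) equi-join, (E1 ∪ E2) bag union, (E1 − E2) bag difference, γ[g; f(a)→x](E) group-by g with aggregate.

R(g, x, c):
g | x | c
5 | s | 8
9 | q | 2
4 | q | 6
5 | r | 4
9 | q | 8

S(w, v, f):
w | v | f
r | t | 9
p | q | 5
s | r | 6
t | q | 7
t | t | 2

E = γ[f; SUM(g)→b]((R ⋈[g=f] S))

Per-node cardinality:
  R → 5
  S → 5
  (R ⋈[g=f] S) → 4
  γ[f; SUM(g)→b]((R ⋈[g=f] S)) → 2

|E| = 2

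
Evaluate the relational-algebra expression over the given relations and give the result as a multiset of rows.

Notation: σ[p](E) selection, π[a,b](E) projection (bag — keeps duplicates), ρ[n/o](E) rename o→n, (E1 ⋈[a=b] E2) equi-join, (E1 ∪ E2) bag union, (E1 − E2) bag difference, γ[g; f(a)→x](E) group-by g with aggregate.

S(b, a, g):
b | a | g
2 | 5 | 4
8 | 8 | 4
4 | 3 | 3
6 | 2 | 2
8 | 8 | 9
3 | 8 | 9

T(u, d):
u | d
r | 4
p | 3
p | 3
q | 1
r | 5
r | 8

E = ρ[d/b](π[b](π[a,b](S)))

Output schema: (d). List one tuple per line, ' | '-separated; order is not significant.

Per-node cardinality:
  S → 6
  π[a,b](S) → 6
  π[b](π[a,b](S)) → 6
  ρ[d/b](π[b](π[a,b](S))) → 6

== RESULT ==
d
2
3
4
6
8
8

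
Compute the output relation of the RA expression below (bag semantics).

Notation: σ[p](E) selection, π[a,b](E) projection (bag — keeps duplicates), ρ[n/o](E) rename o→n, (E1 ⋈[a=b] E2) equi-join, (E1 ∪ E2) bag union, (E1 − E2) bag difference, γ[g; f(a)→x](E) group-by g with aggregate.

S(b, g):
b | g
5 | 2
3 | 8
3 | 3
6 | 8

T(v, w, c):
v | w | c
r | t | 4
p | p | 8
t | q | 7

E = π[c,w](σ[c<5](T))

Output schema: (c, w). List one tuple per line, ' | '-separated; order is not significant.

Per-node cardinality:
  T → 3
  σ[c<5](T) → 1
  π[c,w](σ[c<5](T)) → 1

== RESULT ==
c | w
4 | t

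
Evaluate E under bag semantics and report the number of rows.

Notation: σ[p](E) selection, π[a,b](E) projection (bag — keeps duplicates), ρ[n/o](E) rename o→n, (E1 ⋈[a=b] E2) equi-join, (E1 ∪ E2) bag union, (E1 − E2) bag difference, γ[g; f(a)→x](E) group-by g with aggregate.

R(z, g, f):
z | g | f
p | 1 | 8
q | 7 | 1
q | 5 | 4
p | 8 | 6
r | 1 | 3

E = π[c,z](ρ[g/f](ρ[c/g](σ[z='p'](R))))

Stepwise |·|:
  R → 5
  σ[z='p'](R) → 2
  ρ[c/g](σ[z='p'](R)) → 2
  ρ[g/f](ρ[c/g](σ[z='p'](R))) → 2
  π[c,z](ρ[g/f](ρ[c/g](σ[z='p'](R)))) → 2

|E| = 2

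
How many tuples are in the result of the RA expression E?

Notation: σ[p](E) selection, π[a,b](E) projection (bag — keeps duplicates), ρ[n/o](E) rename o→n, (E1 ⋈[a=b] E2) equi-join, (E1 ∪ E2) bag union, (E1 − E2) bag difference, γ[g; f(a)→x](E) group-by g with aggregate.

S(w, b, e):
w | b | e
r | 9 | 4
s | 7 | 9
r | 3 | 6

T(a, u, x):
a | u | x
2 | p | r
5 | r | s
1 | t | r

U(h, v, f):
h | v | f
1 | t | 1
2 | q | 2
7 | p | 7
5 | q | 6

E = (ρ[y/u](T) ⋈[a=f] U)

Row counts bottom-up:
  T → 3
  ρ[y/u](T) → 3
  U → 4
  (ρ[y/u](T) ⋈[a=f] U) → 2

|E| = 2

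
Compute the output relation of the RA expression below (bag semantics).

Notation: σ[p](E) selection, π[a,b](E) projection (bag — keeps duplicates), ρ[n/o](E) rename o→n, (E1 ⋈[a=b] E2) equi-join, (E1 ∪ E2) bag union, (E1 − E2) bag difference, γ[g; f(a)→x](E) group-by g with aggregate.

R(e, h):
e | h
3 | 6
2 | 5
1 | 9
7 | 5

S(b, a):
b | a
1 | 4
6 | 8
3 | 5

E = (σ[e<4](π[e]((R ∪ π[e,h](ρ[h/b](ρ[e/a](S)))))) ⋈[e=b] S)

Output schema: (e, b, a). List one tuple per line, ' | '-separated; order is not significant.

Stepwise |·|:
  R → 4
  S → 3
  ρ[e/a](S) → 3
  ρ[h/b](ρ[e/a](S)) → 3
  π[e,h](ρ[h/b](ρ[e/a](S))) → 3
  (R ∪ π[e,h](ρ[h/b](ρ[e/a](S)))) → 7
  π[e]((R ∪ π[e,h](ρ[h/b](ρ[e/a](S))))) → 7
  σ[e<4](π[e]((R ∪ π[e,h](ρ[h/b](ρ[e/a](S)))))) → 3
  S → 3
  (σ[e<4](π[e]((R ∪ π[e,h](ρ[h/b](ρ[e/a](S)))))) ⋈[e=b] S) → 2

== RESULT ==
e | b | a
1 | 1 | 4
3 | 3 | 5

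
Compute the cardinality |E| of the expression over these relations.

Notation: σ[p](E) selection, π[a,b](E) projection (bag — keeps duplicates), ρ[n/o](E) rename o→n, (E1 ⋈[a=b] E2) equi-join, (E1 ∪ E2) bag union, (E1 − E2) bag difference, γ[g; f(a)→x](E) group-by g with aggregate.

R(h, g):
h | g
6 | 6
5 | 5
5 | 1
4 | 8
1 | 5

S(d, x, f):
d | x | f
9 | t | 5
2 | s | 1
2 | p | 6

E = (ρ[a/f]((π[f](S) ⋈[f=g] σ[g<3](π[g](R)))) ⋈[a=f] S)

Row counts bottom-up:
  S → 3
  π[f](S) → 3
  R → 5
  π[g](R) → 5
  σ[g<3](π[g](R)) → 1
  (π[f](S) ⋈[f=g] σ[g<3](π[g](R))) → 1
  ρ[a/f]((π[f](S) ⋈[f=g] σ[g<3](π[g](R)))) → 1
  S → 3
  (ρ[a/f]((π[f](S) ⋈[f=g] σ[g<3](π[g](R)))) ⋈[a=f] S) → 1

|E| = 1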